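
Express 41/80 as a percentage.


Percentage = (part / whole) × 100
= (41 / 80) × 100
= 51.25%

51.25%


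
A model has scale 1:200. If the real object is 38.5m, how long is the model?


Model size = real / scale
= 38.5 / 200
= 0.1925 m

0.1925 m


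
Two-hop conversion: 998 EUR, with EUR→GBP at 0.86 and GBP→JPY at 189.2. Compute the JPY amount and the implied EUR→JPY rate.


Step 1: 998 EUR × 0.86 = 858.28 GBP
Step 2: 858.28 GBP × 189.2 = 162386.58 JPY
Implied rate EUR→JPY = 0.86 × 189.2 = 162.7120
= 162386.58 JPY; implied rate 162.7120 JPY/EUR

162386.58 JPY; implied rate 162.7120 JPY/EUR


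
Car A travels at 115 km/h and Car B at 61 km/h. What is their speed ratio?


Ratio = 115:61
GCD = 1
Simplified = 115:61
Time ratio (same distance) = 61:115
Speed ratio = 115:61

115:61


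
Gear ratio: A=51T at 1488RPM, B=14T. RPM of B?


Gear ratio = 51:14 = 51:14
RPM_B = RPM_A × (teeth_A / teeth_B)
= 1488 × (51/14)
= 5420.6 RPM

5420.6 RPM


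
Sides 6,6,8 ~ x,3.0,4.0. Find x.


Scale factor = 3.0/6 = 0.5
Missing side = 6 × 0.5
= 3.0

3.0


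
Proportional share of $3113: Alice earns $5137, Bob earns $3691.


Total income = 5137 + 3691 = $8828
Alice: $3113 × 5137/8828 = $1811.45
Bob: $3113 × 3691/8828 = $1301.55
= Alice: $1811.45, Bob: $1301.55

Alice: $1811.45, Bob: $1301.55


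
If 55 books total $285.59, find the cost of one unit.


Unit rate = total / quantity
= 285.59 / 55
= $5.19 per unit

$5.19 per unit


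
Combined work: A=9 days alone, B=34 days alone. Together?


Rate of A = 1/9 per day
Rate of B = 1/34 per day
Combined rate = 1/9 + 1/34 = 43/306 ≈ 0.1405 per day
Days = 1 / combined rate = 306/43
≈ 7.12 days

7.12 days


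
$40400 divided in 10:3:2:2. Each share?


Total parts = 10 + 3 + 2 + 2 = 17
Part 1: 40400 × 10/17 = 23764.71
Part 2: 40400 × 3/17 = 7129.41
Part 3: 40400 × 2/17 = 4752.94
Part 4: 40400 × 2/17 = 4752.94
= Part 1: $23764.71, Part 2: $7129.41, Part 3: $4752.94, Part 4: $4752.94

Part 1: $23764.71, Part 2: $7129.41, Part 3: $4752.94, Part 4: $4752.94


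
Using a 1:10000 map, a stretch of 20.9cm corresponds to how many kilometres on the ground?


Real distance = map distance × scale
= 20.9cm × 10000
= 209000 cm = 2090.0 m
= 2.090 km

2.090 km


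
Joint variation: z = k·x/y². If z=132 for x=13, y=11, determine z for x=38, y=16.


z = k·x/y²
Solve for k using the known point: k = z·y²/x = 132×121/13 = 15972/13 ≈ 1228.6154
Now evaluate at x=38, y=16:
z = k × 38 / 256 = (15972 × 38) / (13 × 256) = 606936/3328
≈ 182.3726

182.3726


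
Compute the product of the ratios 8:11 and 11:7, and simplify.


Compound ratio = (8×11) : (11×7)
= 88:77
GCD = 11
= 8:7

8:7


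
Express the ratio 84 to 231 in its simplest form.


GCD(84, 231) = 21
84/21 : 231/21
= 4:11

4:11


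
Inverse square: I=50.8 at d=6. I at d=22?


I₁d₁² = I₂d₂²
I₂ = I₁ × (d₁/d₂)²
= 50.8 × (6/22)²
= 50.8 × 36/484
= 1828.8/484
≈ 3.7785

3.7785


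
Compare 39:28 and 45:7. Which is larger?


39/28 = 1.3929
45/7 = 6.4286
1.3929 < 6.4286, so 39:28 is less
= 45:7

45:7


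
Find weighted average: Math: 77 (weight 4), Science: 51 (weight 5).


Numerator = 77×4 + 51×5
= 308 + 255
= 563
Total weight = 9
Weighted avg = 563/9
= 62.56

62.56


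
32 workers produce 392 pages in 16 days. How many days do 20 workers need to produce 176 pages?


Days ∝ work / workers, so d₂ = d₁ × (m₁/m₂) × (w₂/w₁)
Workers factor (inverse): 32/20 = 1.6000
Work factor (direct): 176/392 ≈ 0.4490
d₂ = 16 × 32/20 × 176/392 = (16 × 32 × 176) / (20 × 392) = 90112/7840
≈ 11.49 days

11.49 days


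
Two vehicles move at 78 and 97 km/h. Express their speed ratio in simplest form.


Ratio = 78:97
GCD = 1
Simplified = 78:97
Time ratio (same distance) = 97:78
Speed ratio = 78:97

78:97


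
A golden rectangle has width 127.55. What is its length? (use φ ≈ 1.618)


φ = (1 + √5) / 2 ≈ 1.618
Length = width × φ = 127.55 × 1.618 = 206.3759
≈ 206.38

206.38


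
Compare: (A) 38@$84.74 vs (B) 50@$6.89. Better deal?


Deal A: $84.74/38 = $2.2300/unit
Deal B: $6.89/50 = $0.1378/unit
B is cheaper per unit
= Deal B

Deal B


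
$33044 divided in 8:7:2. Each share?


Total parts = 8 + 7 + 2 = 17
Part 1: 33044 × 8/17 = 15550.12
Part 2: 33044 × 7/17 = 13606.35
Part 3: 33044 × 2/17 = 3887.53
= Part 1: $15550.12, Part 2: $13606.35, Part 3: $3887.53

Part 1: $15550.12, Part 2: $13606.35, Part 3: $3887.53


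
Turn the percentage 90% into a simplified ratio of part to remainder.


90% means 90 parts out of 100; remainder = 10
Part : remainder = 90:10
GCD = 10
= 9:1

9:1


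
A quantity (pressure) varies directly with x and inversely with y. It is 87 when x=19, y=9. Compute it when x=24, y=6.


z = k·x/y
Solve for k using the known point: k = z·y/x = 87×9/19 = 783/19 ≈ 41.2105
Now evaluate at x=24, y=6:
z = k × 24 / 6 = (783 × 24) / (19 × 6) = 18792/114
≈ 164.8421

164.8421


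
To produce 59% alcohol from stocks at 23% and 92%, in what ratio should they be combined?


Let x parts of 23% mix with y parts of 92%.
23x + 92y = 59(x + y)
23x + 92y = 59x + 59y
x(23 - 59) = y(59 - 92)
x/y = (92 - 59)/(59 - 23) = 33/36
Simplify: 11:12
= 11:12

11:12


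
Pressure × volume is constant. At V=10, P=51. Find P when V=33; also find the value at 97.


Inverse proportion: x × y = constant
k = 10 × 51 = 510
At x=33: k/33 = 15.45
At x=97: k/97 = 5.26
= 15.45 and 5.26

15.45 and 5.26


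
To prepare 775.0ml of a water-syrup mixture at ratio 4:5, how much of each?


Total parts = 4 + 5 = 9
water: 775.0 × 4/9 = 344.4ml
syrup: 775.0 × 5/9 = 430.6ml
= 344.4ml and 430.6ml

344.4ml and 430.6ml


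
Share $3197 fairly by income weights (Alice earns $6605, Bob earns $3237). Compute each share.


Total income = 6605 + 3237 = $9842
Alice: $3197 × 6605/9842 = $2145.52
Bob: $3197 × 3237/9842 = $1051.48
= Alice: $2145.52, Bob: $1051.48

Alice: $2145.52, Bob: $1051.48


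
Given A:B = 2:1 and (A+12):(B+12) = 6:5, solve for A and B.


Let A = 2k, B = 1k.
(2k + 12) / (1k + 12) = 6/5
Cross-multiply: 5(2k + 12) = 6(1k + 12)
10k + 60 = 6k + 72
10k - 6k = 72 - 60
4k = 12
k = 12/4 = 3
A = 2×3 = 6, B = 1×3 = 3
= A = 6, B = 3

A = 6, B = 3


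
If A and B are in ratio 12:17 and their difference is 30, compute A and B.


Let A = 12k, B = 17k.
17k - 12k = 30
5k = 30 → k = 30/5 = 6
A = 12×6 = 72, B = 17×6 = 102
= A = 72, B = 102

A = 72, B = 102


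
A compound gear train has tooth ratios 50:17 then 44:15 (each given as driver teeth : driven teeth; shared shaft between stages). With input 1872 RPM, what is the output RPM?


Stage 1: RPM_B = RPM_A × t_A/t_B = 1872 × 50/17 = 93600/17 ≈ 5505.88
B and C share a shaft → RPM_C = RPM_B
Stage 2: RPM_D = RPM_C × t_C/t_D = RPM_A × (t_A×t_C)/(t_B×t_D)
Overall ratio = (50×44)/(17×15) = 2200/255
RPM_D = 1872 × 2200/255 = 4118400/255
≈ 16150.59 RPM

16150.59 RPM


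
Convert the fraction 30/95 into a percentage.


Percentage = (part / whole) × 100
= (30 / 95) × 100
≈ 31.58%

31.58%


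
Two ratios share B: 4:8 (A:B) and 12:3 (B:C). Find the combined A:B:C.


Match B: multiply A:B by 12 → 48:96
Multiply B:C by 8 → 96:24
Combined: 48:96:24
GCD = 24
= 2:4:1

2:4:1


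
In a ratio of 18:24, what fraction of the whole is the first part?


Total parts = 18 + 24 = 42
First part: 18/42 = 3/7
= 3/7

3/7


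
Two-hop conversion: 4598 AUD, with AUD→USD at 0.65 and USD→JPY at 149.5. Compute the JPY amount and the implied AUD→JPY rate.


Step 1: 4598 AUD × 0.65 = 2988.70 USD
Step 2: 2988.70 USD × 149.5 = 446810.65 JPY
Implied rate AUD→JPY = 0.65 × 149.5 = 97.1750
= 446810.65 JPY; implied rate 97.1750 JPY/AUD

446810.65 JPY; implied rate 97.1750 JPY/AUD


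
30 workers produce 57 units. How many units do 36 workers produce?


Direct proportion: y/x = constant
k = 57/30 = 1.9000
y₂ = k × 36 = 57 × 36 / 30 = 2052/30
= 68.40

68.40


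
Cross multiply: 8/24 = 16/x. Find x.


Cross multiply: 8 × x = 24 × 16
8x = 384
x = 384 / 8
= 48.00

48.00


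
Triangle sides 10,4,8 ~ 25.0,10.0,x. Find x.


Scale factor = 25.0/10 = 2.5
Missing side = 8 × 2.5
= 20.0

20.0


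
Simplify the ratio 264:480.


GCD(264, 480) = 24
264/24 : 480/24
= 11:20

11:20


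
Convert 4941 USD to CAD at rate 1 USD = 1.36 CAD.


Amount × rate = 4941 × 1.36
= 6719.76 CAD

6719.76 CAD


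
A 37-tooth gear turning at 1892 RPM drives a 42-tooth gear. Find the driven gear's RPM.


Gear ratio = 37:42 = 37:42
RPM_B = RPM_A × (teeth_A / teeth_B)
= 1892 × (37/42)
= 1666.8 RPM

1666.8 RPM


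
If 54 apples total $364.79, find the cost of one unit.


Unit rate = total / quantity
= 364.79 / 54
= $6.76 per unit

$6.76 per unit


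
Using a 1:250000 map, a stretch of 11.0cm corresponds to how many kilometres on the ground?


Real distance = map distance × scale
= 11.0cm × 250000
= 2750000 cm = 27500.0 m
= 27.500 km

27.500 km


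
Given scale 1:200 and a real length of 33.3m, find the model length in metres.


Model size = real / scale
= 33.3 / 200
= 0.1665 m

0.1665 m


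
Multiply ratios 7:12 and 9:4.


Compound ratio = (7×9) : (12×4)
= 63:48
GCD = 3
= 21:16

21:16


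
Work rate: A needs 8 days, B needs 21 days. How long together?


Rate of A = 1/8 per day
Rate of B = 1/21 per day
Combined rate = 1/8 + 1/21 = 29/168 ≈ 0.1726 per day
Days = 1 / combined rate = 168/29
≈ 5.79 days

5.79 days


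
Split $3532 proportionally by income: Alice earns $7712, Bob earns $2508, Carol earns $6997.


Total income = 7712 + 2508 + 6997 = $17217
Alice: $3532 × 7712/17217 = $1582.09
Bob: $3532 × 2508/17217 = $514.51
Carol: $3532 × 6997/17217 = $1435.41
= Alice: $1582.09, Bob: $514.51, Carol: $1435.41

Alice: $1582.09, Bob: $514.51, Carol: $1435.41


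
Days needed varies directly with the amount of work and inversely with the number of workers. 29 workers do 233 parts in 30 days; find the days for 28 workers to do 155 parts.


Days ∝ work / workers, so d₂ = d₁ × (m₁/m₂) × (w₂/w₁)
Workers factor (inverse): 29/28 ≈ 1.0357
Work factor (direct): 155/233 ≈ 0.6652
d₂ = 30 × 29/28 × 155/233 = (30 × 29 × 155) / (28 × 233) = 134850/6524
≈ 20.67 days

20.67 days


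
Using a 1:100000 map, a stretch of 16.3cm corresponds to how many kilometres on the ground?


Real distance = map distance × scale
= 16.3cm × 100000
= 1630000 cm = 16300.0 m
= 16.300 km

16.300 km


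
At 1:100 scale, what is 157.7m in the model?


Model size = real / scale
= 157.7 / 100
= 1.5770 m

1.5770 m


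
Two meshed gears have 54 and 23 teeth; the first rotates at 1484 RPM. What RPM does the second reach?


Gear ratio = 54:23 = 54:23
RPM_B = RPM_A × (teeth_A / teeth_B)
= 1484 × (54/23)
= 3484.2 RPM

3484.2 RPM


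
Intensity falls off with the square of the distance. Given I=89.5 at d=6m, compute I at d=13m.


I₁d₁² = I₂d₂²
I₂ = I₁ × (d₁/d₂)²
= 89.5 × (6/13)²
= 89.5 × 36/169
= 3222/169
≈ 19.0651

19.0651


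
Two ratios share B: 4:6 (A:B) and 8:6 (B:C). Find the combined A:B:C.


Match B: multiply A:B by 8 → 32:48
Multiply B:C by 6 → 48:36
Combined: 32:48:36
GCD = 4
= 8:12:9

8:12:9


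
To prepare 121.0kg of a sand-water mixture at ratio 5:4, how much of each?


Total parts = 5 + 4 = 9
sand: 121.0 × 5/9 = 67.2kg
water: 121.0 × 4/9 = 53.8kg
= 67.2kg and 53.8kg

67.2kg and 53.8kg


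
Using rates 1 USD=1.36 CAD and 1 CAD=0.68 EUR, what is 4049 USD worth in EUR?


Step 1: 4049 USD × 1.36 = 5506.64 CAD
Step 2: 5506.64 CAD × 0.68 = 3744.52 EUR
Implied rate USD→EUR = 1.36 × 0.68 = 0.9248
= 3744.52 EUR

3744.52 EUR


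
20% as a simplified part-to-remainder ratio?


20% means 20 parts out of 100; remainder = 80
Part : remainder = 20:80
GCD = 20
= 1:4

1:4


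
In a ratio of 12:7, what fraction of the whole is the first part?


Total parts = 12 + 7 = 19
First part: 12/19 = 12/19
= 12/19

12/19


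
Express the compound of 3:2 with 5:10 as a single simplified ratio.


Compound ratio = (3×5) : (2×10)
= 15:20
GCD = 5
= 3:4

3:4


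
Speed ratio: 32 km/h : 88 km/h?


Ratio = 32:88
GCD = 8
Simplified = 4:11
Time ratio (same distance) = 11:4
Speed ratio = 4:11

4:11


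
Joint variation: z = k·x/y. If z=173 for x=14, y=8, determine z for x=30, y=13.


z = k·x/y
Solve for k using the known point: k = z·y/x = 173×8/14 = 1384/14 ≈ 98.8571
Now evaluate at x=30, y=13:
z = k × 30 / 13 = (1384 × 30) / (14 × 13) = 41520/182
≈ 228.1319

228.1319


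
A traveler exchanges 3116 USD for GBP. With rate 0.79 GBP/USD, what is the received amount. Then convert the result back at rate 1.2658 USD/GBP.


Amount × rate = 3116 × 0.79 = 2461.64 GBP
Round-trip: 2461.64 × 1.2658 = 3115.94 USD
= 2461.64 GBP, then 3115.94 USD

2461.64 GBP, then 3115.94 USD


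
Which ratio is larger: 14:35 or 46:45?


14/35 = 0.4000
46/45 = 1.0222
0.4000 < 1.0222, so 14:35 is less
= 46:45

46:45


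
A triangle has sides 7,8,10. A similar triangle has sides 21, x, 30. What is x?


Scale factor = 21/7 = 3
Missing side = 8 × 3
= 24.0

24.0


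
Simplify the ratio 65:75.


GCD(65, 75) = 5
65/5 : 75/5
= 13:15

13:15


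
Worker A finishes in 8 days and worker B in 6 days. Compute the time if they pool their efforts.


Rate of A = 1/8 per day
Rate of B = 1/6 per day
Combined rate = 1/8 + 1/6 = 14/48 ≈ 0.2917 per day
Days = 1 / combined rate = 48/14
≈ 3.43 days

3.43 days


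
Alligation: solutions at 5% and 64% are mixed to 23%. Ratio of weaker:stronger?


Let x parts of 5% mix with y parts of 64%.
5x + 64y = 23(x + y)
5x + 64y = 23x + 23y
x(5 - 23) = y(23 - 64)
x/y = (64 - 23)/(23 - 5) = 41/18
Simplify: 41:18
= 41:18

41:18


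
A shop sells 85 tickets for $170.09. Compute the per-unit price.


Unit rate = total / quantity
= 170.09 / 85
= $2.00 per unit

$2.00 per unit


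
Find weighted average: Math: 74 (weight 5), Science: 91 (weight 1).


Numerator = 74×5 + 91×1
= 370 + 91
= 461
Total weight = 6
Weighted avg = 461/6
= 76.83

76.83


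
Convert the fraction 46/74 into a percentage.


Percentage = (part / whole) × 100
= (46 / 74) × 100
≈ 62.16%

62.16%


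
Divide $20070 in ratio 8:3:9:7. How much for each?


Total parts = 8 + 3 + 9 + 7 = 27
Part 1: 20070 × 8/27 = 5946.67
Part 2: 20070 × 3/27 = 2230.00
Part 3: 20070 × 9/27 = 6690.00
Part 4: 20070 × 7/27 = 5203.33
= Part 1: $5946.67, Part 2: $2230.00, Part 3: $6690.00, Part 4: $5203.33

Part 1: $5946.67, Part 2: $2230.00, Part 3: $6690.00, Part 4: $5203.33


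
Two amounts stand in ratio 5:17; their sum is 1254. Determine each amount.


Let A = 5k, B = 17k.
5k + 17k = 1254
22k = 1254 → k = 1254/22 = 57
A = 5×57 = 285, B = 17×57 = 969
= A = 285, B = 969

A = 285, B = 969


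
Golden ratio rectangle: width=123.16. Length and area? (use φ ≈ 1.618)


φ = (1 + √5) / 2 ≈ 1.618
Length = width × φ = 123.16 × 1.618 = 199.27288
≈ 199.27
Area = width × length = 123.16 × 199.27288 = 24542.4479008 ≈ 24542.45
= Length: 199.27, Area: 24542.45

Length: 199.27, Area: 24542.45


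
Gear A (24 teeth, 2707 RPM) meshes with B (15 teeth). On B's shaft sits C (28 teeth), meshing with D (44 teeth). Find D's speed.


Stage 1: RPM_B = RPM_A × t_A/t_B = 2707 × 24/15 = 64968/15 = 4331.20
B and C share a shaft → RPM_C = RPM_B
Stage 2: RPM_D = RPM_C × t_C/t_D = RPM_A × (t_A×t_C)/(t_B×t_D)
Overall ratio = (24×28)/(15×44) = 672/660
RPM_D = 2707 × 672/660 = 1819104/660
≈ 2756.22 RPM

2756.22 RPM


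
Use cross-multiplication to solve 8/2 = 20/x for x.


Cross multiply: 8 × x = 2 × 20
8x = 40
x = 40 / 8
= 5.00

5.00


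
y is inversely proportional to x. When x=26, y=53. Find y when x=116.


Inverse proportion: x × y = constant
k = 26 × 53 = 1378
y₂ = k / 116 = 1378 / 116
= 11.88

11.88


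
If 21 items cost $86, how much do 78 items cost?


Direct proportion: y/x = constant
k = 86/21 ≈ 4.0952
y₂ = k × 78 = 86 × 78 / 21 = 6708/21
≈ 319.43

319.43


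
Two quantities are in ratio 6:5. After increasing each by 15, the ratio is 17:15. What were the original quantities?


Let A = 6k, B = 5k.
(6k + 15) / (5k + 15) = 17/15
Cross-multiply: 15(6k + 15) = 17(5k + 15)
90k + 225 = 85k + 255
90k - 85k = 255 - 225
5k = 30
k = 30/5 = 6
A = 6×6 = 36, B = 5×6 = 30
= A = 36, B = 30

A = 36, B = 30


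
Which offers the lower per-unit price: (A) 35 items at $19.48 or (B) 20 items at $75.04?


Deal A: $19.48/35 = $0.5566/unit
Deal B: $75.04/20 = $3.7520/unit
A is cheaper per unit
= Deal A

Deal A


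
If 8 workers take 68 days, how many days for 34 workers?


Inverse proportion: x × y = constant
k = 8 × 68 = 544
y₂ = k / 34 = 544 / 34
= 16.00

16.00


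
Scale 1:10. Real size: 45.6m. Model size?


Model size = real / scale
= 45.6 / 10
= 4.5600 m

4.5600 m


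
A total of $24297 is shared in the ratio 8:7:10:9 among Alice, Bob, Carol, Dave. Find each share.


Total parts = 8 + 7 + 10 + 9 = 34
Alice: 24297 × 8/34 = 5716.94
Bob: 24297 × 7/34 = 5002.32
Carol: 24297 × 10/34 = 7146.18
Dave: 24297 × 9/34 = 6431.56
= Alice: $5716.94, Bob: $5002.32, Carol: $7146.18, Dave: $6431.56

Alice: $5716.94, Bob: $5002.32, Carol: $7146.18, Dave: $6431.56


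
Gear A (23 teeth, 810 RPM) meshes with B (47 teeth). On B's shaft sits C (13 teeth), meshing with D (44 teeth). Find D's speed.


Stage 1: RPM_B = RPM_A × t_A/t_B = 810 × 23/47 = 18630/47 ≈ 396.38
B and C share a shaft → RPM_C = RPM_B
Stage 2: RPM_D = RPM_C × t_C/t_D = RPM_A × (t_A×t_C)/(t_B×t_D)
Overall ratio = (23×13)/(47×44) = 299/2068
RPM_D = 810 × 299/2068 = 242190/2068
≈ 117.11 RPM

117.11 RPM


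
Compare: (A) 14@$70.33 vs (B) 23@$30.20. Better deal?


Deal A: $70.33/14 = $5.0236/unit
Deal B: $30.20/23 = $1.3130/unit
B is cheaper per unit
= Deal B

Deal B


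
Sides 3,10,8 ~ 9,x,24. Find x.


Scale factor = 9/3 = 3
Missing side = 10 × 3
= 30.0

30.0


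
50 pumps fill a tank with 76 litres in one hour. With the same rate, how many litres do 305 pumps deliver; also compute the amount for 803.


Direct proportion: y/x = constant
k = 76/50 = 1.5200
y at x=305: k × 305 = 76 × 305 / 50 = 23180/50 = 463.60
y at x=803: k × 803 = 76 × 803 / 50 = 61028/50 = 1220.56
= 463.60 and 1220.56

463.60 and 1220.56


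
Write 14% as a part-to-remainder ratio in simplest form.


14% means 14 parts out of 100; remainder = 86
Part : remainder = 14:86
GCD = 2
= 7:43

7:43


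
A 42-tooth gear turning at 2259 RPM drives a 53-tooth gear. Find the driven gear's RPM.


Gear ratio = 42:53 = 42:53
RPM_B = RPM_A × (teeth_A / teeth_B)
= 2259 × (42/53)
= 1790.2 RPM

1790.2 RPM


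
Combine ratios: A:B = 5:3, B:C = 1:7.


Match B: multiply A:B by 1 → 5:3
Multiply B:C by 3 → 3:21
Combined: 5:3:21
GCD = 1
= 5:3:21

5:3:21


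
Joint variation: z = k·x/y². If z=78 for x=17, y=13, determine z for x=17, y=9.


z = k·x/y²
Solve for k using the known point: k = z·y²/x = 78×169/17 = 13182/17 ≈ 775.4118
Now evaluate at x=17, y=9:
z = k × 17 / 81 = (13182 × 17) / (17 × 81) = 224094/1377
≈ 162.7407

162.7407


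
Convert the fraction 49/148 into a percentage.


Percentage = (part / whole) × 100
= (49 / 148) × 100
≈ 33.11%

33.11%


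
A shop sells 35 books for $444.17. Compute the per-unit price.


Unit rate = total / quantity
= 444.17 / 35
= $12.69 per unit

$12.69 per unit


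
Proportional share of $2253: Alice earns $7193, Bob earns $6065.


Total income = 7193 + 6065 = $13258
Alice: $2253 × 7193/13258 = $1222.34
Bob: $2253 × 6065/13258 = $1030.66
= Alice: $1222.34, Bob: $1030.66

Alice: $1222.34, Bob: $1030.66


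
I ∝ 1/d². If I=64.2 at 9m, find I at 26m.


I₁d₁² = I₂d₂²
I₂ = I₁ × (d₁/d₂)²
= 64.2 × (9/26)²
= 64.2 × 81/676
= 5200.2/676
≈ 7.6926

7.6926


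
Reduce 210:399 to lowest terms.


GCD(210, 399) = 21
210/21 : 399/21
= 10:19

10:19


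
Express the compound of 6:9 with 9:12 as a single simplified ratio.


Compound ratio = (6×9) : (9×12)
= 54:108
GCD = 54
= 1:2

1:2


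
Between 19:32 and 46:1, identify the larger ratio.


19/32 = 0.5938
46/1 = 46.0000
0.5938 < 46.0000, so 19:32 is less
= 46:1

46:1


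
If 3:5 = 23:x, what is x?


Cross multiply: 3 × x = 5 × 23
3x = 115
x = 115 / 3
= 38.33

38.33


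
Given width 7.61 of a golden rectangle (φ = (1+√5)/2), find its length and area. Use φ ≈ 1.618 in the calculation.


φ = (1 + √5) / 2 ≈ 1.618
Length = width × φ = 7.61 × 1.618 = 12.31298
≈ 12.31
Area = width × length = 7.61 × 12.31298 = 93.7017778 ≈ 93.70
= Length: 12.31, Area: 93.70

Length: 12.31, Area: 93.70


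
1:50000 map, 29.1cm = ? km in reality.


Real distance = map distance × scale
= 29.1cm × 50000
= 1455000 cm = 14550.0 m
= 14.550 km

14.550 km


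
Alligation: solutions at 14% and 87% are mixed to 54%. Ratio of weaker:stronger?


Let x parts of 14% mix with y parts of 87%.
14x + 87y = 54(x + y)
14x + 87y = 54x + 54y
x(14 - 54) = y(54 - 87)
x/y = (87 - 54)/(54 - 14) = 33/40
Simplify: 33:40
= 33:40

33:40


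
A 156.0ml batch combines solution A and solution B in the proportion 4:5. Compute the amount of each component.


Total parts = 4 + 5 = 9
solution A: 156.0 × 4/9 = 69.3ml
solution B: 156.0 × 5/9 = 86.7ml
= 69.3ml and 86.7ml

69.3ml and 86.7ml


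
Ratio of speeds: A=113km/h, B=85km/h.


Ratio = 113:85
GCD = 1
Simplified = 113:85
Time ratio (same distance) = 85:113
Speed ratio = 113:85

113:85


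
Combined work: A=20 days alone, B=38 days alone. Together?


Rate of A = 1/20 per day
Rate of B = 1/38 per day
Combined rate = 1/20 + 1/38 = 58/760 ≈ 0.0763 per day
Days = 1 / combined rate = 760/58
≈ 13.10 days

13.10 days


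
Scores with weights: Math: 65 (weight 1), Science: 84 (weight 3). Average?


Numerator = 65×1 + 84×3
= 65 + 252
= 317
Total weight = 4
Weighted avg = 317/4
= 79.25

79.25


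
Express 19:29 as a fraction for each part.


Total parts = 19 + 29 = 48
First part: 19/48 = 19/48
Second part: 29/48 = 29/48
= 19/48 and 29/48

19/48 and 29/48


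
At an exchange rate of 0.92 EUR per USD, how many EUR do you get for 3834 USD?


Amount × rate = 3834 × 0.92
= 3527.28 EUR

3527.28 EUR


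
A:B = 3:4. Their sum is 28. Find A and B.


Let A = 3k, B = 4k.
3k + 4k = 28
7k = 28 → k = 28/7 = 4
A = 3×4 = 12, B = 4×4 = 16
= A = 12, B = 16

A = 12, B = 16


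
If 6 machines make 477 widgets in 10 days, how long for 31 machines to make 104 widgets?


Days ∝ work / workers, so d₂ = d₁ × (m₁/m₂) × (w₂/w₁)
Workers factor (inverse): 6/31 ≈ 0.1935
Work factor (direct): 104/477 ≈ 0.2180
d₂ = 10 × 6/31 × 104/477 = (10 × 6 × 104) / (31 × 477) = 6240/14787
≈ 0.42 days

0.42 days


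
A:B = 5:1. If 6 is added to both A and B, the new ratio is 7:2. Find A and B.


Let A = 5k, B = 1k.
(5k + 6) / (1k + 6) = 7/2
Cross-multiply: 2(5k + 6) = 7(1k + 6)
10k + 12 = 7k + 42
10k - 7k = 42 - 12
3k = 30
k = 30/3 = 10
A = 5×10 = 50, B = 1×10 = 10
= A = 50, B = 10

A = 50, B = 10


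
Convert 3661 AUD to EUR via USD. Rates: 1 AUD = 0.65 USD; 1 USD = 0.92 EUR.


Step 1: 3661 AUD × 0.65 = 2379.65 USD
Step 2: 2379.65 USD × 0.92 = 2189.28 EUR
Implied rate AUD→EUR = 0.65 × 0.92 = 0.5980
= 2189.28 EUR

2189.28 EUR


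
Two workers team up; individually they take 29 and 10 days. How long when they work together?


Rate of A = 1/29 per day
Rate of B = 1/10 per day
Combined rate = 1/29 + 1/10 = 39/290 ≈ 0.1345 per day
Days = 1 / combined rate = 290/39
≈ 7.44 days

7.44 days


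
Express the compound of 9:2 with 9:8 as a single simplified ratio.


Compound ratio = (9×9) : (2×8)
= 81:16
GCD = 1
= 81:16

81:16


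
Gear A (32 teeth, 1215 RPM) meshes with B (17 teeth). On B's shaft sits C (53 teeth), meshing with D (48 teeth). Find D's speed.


Stage 1: RPM_B = RPM_A × t_A/t_B = 1215 × 32/17 = 38880/17 ≈ 2287.06
B and C share a shaft → RPM_C = RPM_B
Stage 2: RPM_D = RPM_C × t_C/t_D = RPM_A × (t_A×t_C)/(t_B×t_D)
Overall ratio = (32×53)/(17×48) = 1696/816
RPM_D = 1215 × 1696/816 = 2060640/816
≈ 2525.29 RPM

2525.29 RPM


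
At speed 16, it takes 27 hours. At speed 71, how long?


Inverse proportion: x × y = constant
k = 16 × 27 = 432
y₂ = k / 71 = 432 / 71
= 6.08

6.08


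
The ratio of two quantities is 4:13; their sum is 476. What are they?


Let A = 4k, B = 13k.
4k + 13k = 476
17k = 476 → k = 476/17 = 28
A = 4×28 = 112, B = 13×28 = 364
= A = 112, B = 364

A = 112, B = 364


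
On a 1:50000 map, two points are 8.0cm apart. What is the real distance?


Real distance = map distance × scale
= 8.0cm × 50000
= 400000 cm = 4000.0 m
= 4.000 km

4.000 km


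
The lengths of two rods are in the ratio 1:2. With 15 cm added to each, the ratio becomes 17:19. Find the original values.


Let A = 1k, B = 2k.
(1k + 15) / (2k + 15) = 17/19
Cross-multiply: 19(1k + 15) = 17(2k + 15)
19k + 285 = 34k + 255
19k - 34k = 255 - 285
-15k = -30
k = -30/-15 = 2
A = 1×2 = 2, B = 2×2 = 4
= A = 2, B = 4

A = 2, B = 4


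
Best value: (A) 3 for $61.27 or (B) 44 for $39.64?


Deal A: $61.27/3 = $20.4233/unit
Deal B: $39.64/44 = $0.9009/unit
B is cheaper per unit
= Deal B

Deal B


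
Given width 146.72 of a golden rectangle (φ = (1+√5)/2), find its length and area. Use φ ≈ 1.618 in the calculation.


φ = (1 + √5) / 2 ≈ 1.618
Length = width × φ = 146.72 × 1.618 = 237.39296
≈ 237.39
Area = width × length = 146.72 × 237.39296 = 34830.2950912 ≈ 34830.30
= Length: 237.39, Area: 34830.30

Length: 237.39, Area: 34830.30


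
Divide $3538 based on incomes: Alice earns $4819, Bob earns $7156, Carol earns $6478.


Total income = 4819 + 7156 + 6478 = $18453
Alice: $3538 × 4819/18453 = $923.95
Bob: $3538 × 7156/18453 = $1372.02
Carol: $3538 × 6478/18453 = $1242.03
= Alice: $923.95, Bob: $1372.02, Carol: $1242.03

Alice: $923.95, Bob: $1372.02, Carol: $1242.03


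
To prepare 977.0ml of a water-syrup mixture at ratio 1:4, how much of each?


Total parts = 1 + 4 = 5
water: 977.0 × 1/5 = 195.4ml
syrup: 977.0 × 4/5 = 781.6ml
= 195.4ml and 781.6ml

195.4ml and 781.6ml


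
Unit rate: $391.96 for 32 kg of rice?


Unit rate = total / quantity
= 391.96 / 32
= $12.25 per unit

$12.25 per unit


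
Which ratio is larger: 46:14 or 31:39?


46/14 = 3.2857
31/39 = 0.7949
3.2857 > 0.7949, so 46:14 is greater
= 46:14

46:14


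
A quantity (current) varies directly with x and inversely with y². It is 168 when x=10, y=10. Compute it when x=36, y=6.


z = k·x/y²
Solve for k using the known point: k = z·y²/x = 168×100/10 = 16800/10 = 1680.0000
Now evaluate at x=36, y=6:
z = k × 36 / 36 = (16800 × 36) / (10 × 36) = 604800/360
= 1680.0000

1680.0000


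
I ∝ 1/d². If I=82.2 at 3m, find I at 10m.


I₁d₁² = I₂d₂²
I₂ = I₁ × (d₁/d₂)²
= 82.2 × (3/10)²
= 82.2 × 9/100
= 739.8/100
= 7.3980

7.3980


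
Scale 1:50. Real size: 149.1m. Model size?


Model size = real / scale
= 149.1 / 50
= 2.9820 m

2.9820 m


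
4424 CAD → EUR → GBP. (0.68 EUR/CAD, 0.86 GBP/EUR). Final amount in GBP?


Step 1: 4424 CAD × 0.68 = 3008.32 EUR
Step 2: 3008.32 EUR × 0.86 = 2587.16 GBP
Implied rate CAD→GBP = 0.68 × 0.86 = 0.5848
= 2587.16 GBP

2587.16 GBP


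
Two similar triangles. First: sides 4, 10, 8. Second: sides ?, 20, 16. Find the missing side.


Scale factor = 20/10 = 2
Missing side = 4 × 2
= 8.0

8.0


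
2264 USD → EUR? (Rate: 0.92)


Amount × rate = 2264 × 0.92
= 2082.88 EUR

2082.88 EUR


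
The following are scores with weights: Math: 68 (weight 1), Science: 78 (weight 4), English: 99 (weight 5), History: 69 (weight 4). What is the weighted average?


Numerator = 68×1 + 78×4 + 99×5 + 69×4
= 68 + 312 + 495 + 276
= 1151
Total weight = 14
Weighted avg = 1151/14
= 82.21

82.21


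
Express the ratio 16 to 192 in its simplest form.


GCD(16, 192) = 16
16/16 : 192/16
= 1:12

1:12


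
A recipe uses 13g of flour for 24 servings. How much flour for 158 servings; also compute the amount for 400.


Direct proportion: y/x = constant
k = 13/24 ≈ 0.5417
y at x=158: k × 158 = 13 × 158 / 24 = 2054/24 ≈ 85.58
y at x=400: k × 400 = 13 × 400 / 24 = 5200/24 ≈ 216.67
= 85.58 and 216.67

85.58 and 216.67


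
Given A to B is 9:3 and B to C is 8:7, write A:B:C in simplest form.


Match B: multiply A:B by 8 → 72:24
Multiply B:C by 3 → 24:21
Combined: 72:24:21
GCD = 3
= 24:8:7

24:8:7


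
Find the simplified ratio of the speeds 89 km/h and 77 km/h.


Ratio = 89:77
GCD = 1
Simplified = 89:77
Time ratio (same distance) = 77:89
Speed ratio = 89:77

89:77


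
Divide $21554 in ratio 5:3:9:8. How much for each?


Total parts = 5 + 3 + 9 + 8 = 25
Part 1: 21554 × 5/25 = 4310.80
Part 2: 21554 × 3/25 = 2586.48
Part 3: 21554 × 9/25 = 7759.44
Part 4: 21554 × 8/25 = 6897.28
= Part 1: $4310.80, Part 2: $2586.48, Part 3: $7759.44, Part 4: $6897.28

Part 1: $4310.80, Part 2: $2586.48, Part 3: $7759.44, Part 4: $6897.28


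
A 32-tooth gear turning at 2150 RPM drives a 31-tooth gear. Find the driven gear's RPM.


Gear ratio = 32:31 = 32:31
RPM_B = RPM_A × (teeth_A / teeth_B)
= 2150 × (32/31)
= 2219.4 RPM

2219.4 RPM


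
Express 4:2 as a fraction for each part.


Total parts = 4 + 2 = 6
First part: 4/6 = 2/3
Second part: 2/6 = 1/3
= 2/3 and 1/3

2/3 and 1/3


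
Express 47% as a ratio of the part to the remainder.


47% means 47 parts out of 100; remainder = 53
Part : remainder = 47:53
GCD = 1
= 47:53

47:53


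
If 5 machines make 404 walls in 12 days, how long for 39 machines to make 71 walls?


Days ∝ work / workers, so d₂ = d₁ × (m₁/m₂) × (w₂/w₁)
Workers factor (inverse): 5/39 ≈ 0.1282
Work factor (direct): 71/404 ≈ 0.1757
d₂ = 12 × 5/39 × 71/404 = (12 × 5 × 71) / (39 × 404) = 4260/15756
≈ 0.27 days

0.27 days


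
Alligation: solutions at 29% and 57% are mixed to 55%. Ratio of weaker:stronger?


Let x parts of 29% mix with y parts of 57%.
29x + 57y = 55(x + y)
29x + 57y = 55x + 55y
x(29 - 55) = y(55 - 57)
x/y = (57 - 55)/(55 - 29) = 2/26
Simplify: 1:13
= 1:13

1:13


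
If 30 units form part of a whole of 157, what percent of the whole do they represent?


Percentage = (part / whole) × 100
= (30 / 157) × 100
≈ 19.11%

19.11%


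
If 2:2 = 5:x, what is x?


Cross multiply: 2 × x = 2 × 5
2x = 10
x = 10 / 2
= 5.00

5.00


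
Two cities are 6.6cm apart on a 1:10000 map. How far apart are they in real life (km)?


Real distance = map distance × scale
= 6.6cm × 10000
= 66000 cm = 660.0 m
= 0.660 km

0.660 km


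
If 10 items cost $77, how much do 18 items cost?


Direct proportion: y/x = constant
k = 77/10 = 7.7000
y₂ = k × 18 = 77 × 18 / 10 = 1386/10
= 138.60

138.60


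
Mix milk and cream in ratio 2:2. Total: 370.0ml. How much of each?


Total parts = 2 + 2 = 4
milk: 370.0 × 2/4 = 185.0ml
cream: 370.0 × 2/4 = 185.0ml
= 185.0ml and 185.0ml

185.0ml and 185.0ml


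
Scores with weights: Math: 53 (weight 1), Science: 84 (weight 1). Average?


Numerator = 53×1 + 84×1
= 53 + 84
= 137
Total weight = 2
Weighted avg = 137/2
= 68.50

68.50


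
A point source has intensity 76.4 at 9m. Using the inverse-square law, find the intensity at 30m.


I₁d₁² = I₂d₂²
I₂ = I₁ × (d₁/d₂)²
= 76.4 × (9/30)²
= 76.4 × 81/900
= 6188.4/900
= 6.8760

6.8760


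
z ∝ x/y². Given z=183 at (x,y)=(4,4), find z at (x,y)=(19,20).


z = k·x/y²
Solve for k using the known point: k = z·y²/x = 183×16/4 = 2928/4 = 732.0000
Now evaluate at x=19, y=20:
z = k × 19 / 400 = (2928 × 19) / (4 × 400) = 55632/1600
= 34.7700

34.7700


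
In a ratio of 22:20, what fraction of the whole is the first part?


Total parts = 22 + 20 = 42
First part: 22/42 = 11/21
= 11/21

11/21


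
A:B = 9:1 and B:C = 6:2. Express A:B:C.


Match B: multiply A:B by 6 → 54:6
Multiply B:C by 1 → 6:2
Combined: 54:6:2
GCD = 2
= 27:3:1

27:3:1


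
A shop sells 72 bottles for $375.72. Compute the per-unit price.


Unit rate = total / quantity
= 375.72 / 72
= $5.22 per unit

$5.22 per unit


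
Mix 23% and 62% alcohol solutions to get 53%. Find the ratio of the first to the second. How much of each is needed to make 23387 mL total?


Let x parts of 23% mix with y parts of 62%.
23x + 62y = 53(x + y)
23x + 62y = 53x + 53y
x(23 - 53) = y(53 - 62)
x/y = (62 - 53)/(53 - 23) = 9/30
Simplify: 3:10
Total parts = 13; one part = 23387/13 = 1799.00 mL
23% solution: 3×1799.00 = 5397.00 mL
62% solution: 10×1799.00 = 17990.00 mL
= ratio 3:10; 5397.00 mL and 17990.00 mL

ratio 3:10; 5397.00 mL and 17990.00 mL


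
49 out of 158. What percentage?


Percentage = (part / whole) × 100
= (49 / 158) × 100
≈ 31.01%

31.01%


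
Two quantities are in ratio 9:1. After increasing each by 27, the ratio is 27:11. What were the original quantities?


Let A = 9k, B = 1k.
(9k + 27) / (1k + 27) = 27/11
Cross-multiply: 11(9k + 27) = 27(1k + 27)
99k + 297 = 27k + 729
99k - 27k = 729 - 297
72k = 432
k = 432/72 = 6
A = 9×6 = 54, B = 1×6 = 6
= A = 54, B = 6

A = 54, B = 6


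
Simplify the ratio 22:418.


GCD(22, 418) = 22
22/22 : 418/22
= 1:19

1:19


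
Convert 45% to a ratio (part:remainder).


45% means 45 parts out of 100; remainder = 55
Part : remainder = 45:55
GCD = 5
= 9:11

9:11


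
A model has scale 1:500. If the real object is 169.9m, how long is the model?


Model size = real / scale
= 169.9 / 500
= 0.3398 m

0.3398 m


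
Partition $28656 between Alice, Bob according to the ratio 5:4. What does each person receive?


Total parts = 5 + 4 = 9
Alice: 28656 × 5/9 = 15920.00
Bob: 28656 × 4/9 = 12736.00
= Alice: $15920.00, Bob: $12736.00

Alice: $15920.00, Bob: $12736.00


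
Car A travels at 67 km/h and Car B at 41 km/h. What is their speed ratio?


Ratio = 67:41
GCD = 1
Simplified = 67:41
Time ratio (same distance) = 41:67
Speed ratio = 67:41

67:41


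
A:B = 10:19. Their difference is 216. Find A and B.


Let A = 10k, B = 19k.
19k - 10k = 216
9k = 216 → k = 216/9 = 24
A = 10×24 = 240, B = 19×24 = 456
= A = 240, B = 456

A = 240, B = 456


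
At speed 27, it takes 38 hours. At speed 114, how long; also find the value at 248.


Inverse proportion: x × y = constant
k = 27 × 38 = 1026
At x=114: k/114 = 9.00
At x=248: k/248 = 4.14
= 9.00 and 4.14

9.00 and 4.14


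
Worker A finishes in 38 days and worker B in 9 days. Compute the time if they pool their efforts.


Rate of A = 1/38 per day
Rate of B = 1/9 per day
Combined rate = 1/38 + 1/9 = 47/342 ≈ 0.1374 per day
Days = 1 / combined rate = 342/47
≈ 7.28 days

7.28 days


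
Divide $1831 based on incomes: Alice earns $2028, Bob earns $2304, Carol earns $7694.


Total income = 2028 + 2304 + 7694 = $12026
Alice: $1831 × 2028/12026 = $308.77
Bob: $1831 × 2304/12026 = $350.79
Carol: $1831 × 7694/12026 = $1171.44
= Alice: $308.77, Bob: $350.79, Carol: $1171.44

Alice: $308.77, Bob: $350.79, Carol: $1171.44


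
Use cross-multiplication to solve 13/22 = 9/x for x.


Cross multiply: 13 × x = 22 × 9
13x = 198
x = 198 / 13
= 15.23

15.23


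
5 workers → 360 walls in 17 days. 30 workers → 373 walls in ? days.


Days ∝ work / workers, so d₂ = d₁ × (m₁/m₂) × (w₂/w₁)
Workers factor (inverse): 5/30 ≈ 0.1667
Work factor (direct): 373/360 ≈ 1.0361
d₂ = 17 × 5/30 × 373/360 = (17 × 5 × 373) / (30 × 360) = 31705/10800
≈ 2.94 days

2.94 days


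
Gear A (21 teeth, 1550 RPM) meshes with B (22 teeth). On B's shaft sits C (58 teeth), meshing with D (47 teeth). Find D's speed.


Stage 1: RPM_B = RPM_A × t_A/t_B = 1550 × 21/22 = 32550/22 ≈ 1479.55
B and C share a shaft → RPM_C = RPM_B
Stage 2: RPM_D = RPM_C × t_C/t_D = RPM_A × (t_A×t_C)/(t_B×t_D)
Overall ratio = (21×58)/(22×47) = 1218/1034
RPM_D = 1550 × 1218/1034 = 1887900/1034
≈ 1825.82 RPM

1825.82 RPM


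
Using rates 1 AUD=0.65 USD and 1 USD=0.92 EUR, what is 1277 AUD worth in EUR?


Step 1: 1277 AUD × 0.65 = 830.05 USD
Step 2: 830.05 USD × 0.92 = 763.65 EUR
Implied rate AUD→EUR = 0.65 × 0.92 = 0.5980
= 763.65 EUR

763.65 EUR


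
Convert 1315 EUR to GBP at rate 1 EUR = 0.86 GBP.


Amount × rate = 1315 × 0.86
= 1130.90 GBP

1130.90 GBP


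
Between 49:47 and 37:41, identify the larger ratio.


49/47 = 1.0426
37/41 = 0.9024
1.0426 > 0.9024, so 49:47 is greater
= 49:47

49:47


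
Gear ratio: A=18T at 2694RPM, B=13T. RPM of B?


Gear ratio = 18:13 = 18:13
RPM_B = RPM_A × (teeth_A / teeth_B)
= 2694 × (18/13)
= 3730.2 RPM

3730.2 RPM


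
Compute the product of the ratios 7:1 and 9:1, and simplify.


Compound ratio = (7×9) : (1×1)
= 63:1
GCD = 1
= 63:1

63:1


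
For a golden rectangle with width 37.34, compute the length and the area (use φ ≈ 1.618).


φ = (1 + √5) / 2 ≈ 1.618
Length = width × φ = 37.34 × 1.618 = 60.41612
≈ 60.42
Area = width × length = 37.34 × 60.41612 = 2255.9379208 ≈ 2255.94
= Length: 60.42, Area: 2255.94

Length: 60.42, Area: 2255.94


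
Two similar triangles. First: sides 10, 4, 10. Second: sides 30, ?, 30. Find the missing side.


Scale factor = 30/10 = 3
Missing side = 4 × 3
= 12.0

12.0


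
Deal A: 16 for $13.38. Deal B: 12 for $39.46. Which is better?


Deal A: $13.38/16 = $0.8363/unit
Deal B: $39.46/12 = $3.2883/unit
A is cheaper per unit
= Deal A

Deal A


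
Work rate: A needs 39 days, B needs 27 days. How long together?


Rate of A = 1/39 per day
Rate of B = 1/27 per day
Combined rate = 1/39 + 1/27 = 66/1053 ≈ 0.0627 per day
Days = 1 / combined rate = 1053/66
≈ 15.95 days

15.95 days


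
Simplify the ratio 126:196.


GCD(126, 196) = 14
126/14 : 196/14
= 9:14

9:14


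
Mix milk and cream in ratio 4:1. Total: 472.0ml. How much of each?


Total parts = 4 + 1 = 5
milk: 472.0 × 4/5 = 377.6ml
cream: 472.0 × 1/5 = 94.4ml
= 377.6ml and 94.4ml

377.6ml and 94.4ml


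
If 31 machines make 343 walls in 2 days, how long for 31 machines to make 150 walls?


Days ∝ work / workers, so d₂ = d₁ × (m₁/m₂) × (w₂/w₁)
Workers factor (inverse): 31/31 = 1.0000
Work factor (direct): 150/343 ≈ 0.4373
d₂ = 2 × 31/31 × 150/343 = (2 × 31 × 150) / (31 × 343) = 9300/10633
≈ 0.87 days

0.87 days


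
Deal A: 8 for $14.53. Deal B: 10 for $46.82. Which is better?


Deal A: $14.53/8 = $1.8163/unit
Deal B: $46.82/10 = $4.6820/unit
A is cheaper per unit
= Deal A

Deal A


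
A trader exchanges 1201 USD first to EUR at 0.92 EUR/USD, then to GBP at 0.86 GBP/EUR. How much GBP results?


Step 1: 1201 USD × 0.92 = 1104.92 EUR
Step 2: 1104.92 EUR × 0.86 = 950.23 GBP
Implied rate USD→GBP = 0.92 × 0.86 = 0.7912
= 950.23 GBP

950.23 GBP


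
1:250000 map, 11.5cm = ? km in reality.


Real distance = map distance × scale
= 11.5cm × 250000
= 2875000 cm = 28750.0 m
= 28.750 km

28.750 km


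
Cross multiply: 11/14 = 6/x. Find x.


Cross multiply: 11 × x = 14 × 6
11x = 84
x = 84 / 11
= 7.64

7.64


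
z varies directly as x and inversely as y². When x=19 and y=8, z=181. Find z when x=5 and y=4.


z = k·x/y²
Solve for k using the known point: k = z·y²/x = 181×64/19 = 11584/19 ≈ 609.6842
Now evaluate at x=5, y=4:
z = k × 5 / 16 = (11584 × 5) / (19 × 16) = 57920/304
≈ 190.5263

190.5263


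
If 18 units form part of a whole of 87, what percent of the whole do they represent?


Percentage = (part / whole) × 100
= (18 / 87) × 100
≈ 20.69%

20.69%
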